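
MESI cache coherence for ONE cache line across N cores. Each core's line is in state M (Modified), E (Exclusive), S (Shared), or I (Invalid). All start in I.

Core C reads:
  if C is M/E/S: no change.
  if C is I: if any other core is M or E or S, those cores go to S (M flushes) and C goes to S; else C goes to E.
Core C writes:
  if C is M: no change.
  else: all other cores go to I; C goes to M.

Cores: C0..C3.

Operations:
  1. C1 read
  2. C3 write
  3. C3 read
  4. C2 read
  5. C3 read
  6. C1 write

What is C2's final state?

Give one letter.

Answer: I

Derivation:
Op 1: C1 read [C1 read from I: no other sharers -> C1=E (exclusive)] -> [I,E,I,I]
Op 2: C3 write [C3 write: invalidate ['C1=E'] -> C3=M] -> [I,I,I,M]
Op 3: C3 read [C3 read: already in M, no change] -> [I,I,I,M]
Op 4: C2 read [C2 read from I: others=['C3=M'] -> C2=S, others downsized to S] -> [I,I,S,S]
Op 5: C3 read [C3 read: already in S, no change] -> [I,I,S,S]
Op 6: C1 write [C1 write: invalidate ['C2=S', 'C3=S'] -> C1=M] -> [I,M,I,I]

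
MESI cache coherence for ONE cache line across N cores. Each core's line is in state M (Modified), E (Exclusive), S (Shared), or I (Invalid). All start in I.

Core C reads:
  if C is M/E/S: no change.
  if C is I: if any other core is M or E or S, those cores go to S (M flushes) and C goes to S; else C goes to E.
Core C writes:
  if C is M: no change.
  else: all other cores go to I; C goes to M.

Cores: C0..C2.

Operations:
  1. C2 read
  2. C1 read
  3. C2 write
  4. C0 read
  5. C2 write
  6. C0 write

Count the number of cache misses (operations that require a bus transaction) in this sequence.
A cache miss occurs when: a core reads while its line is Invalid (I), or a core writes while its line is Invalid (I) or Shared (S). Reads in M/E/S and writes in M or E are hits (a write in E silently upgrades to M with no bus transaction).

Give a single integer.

Answer: 6

Derivation:
Op 1: C2 read [C2 read from I: no other sharers -> C2=E (exclusive)] -> [I,I,E] [MISS #1: read from I]
Op 2: C1 read [C1 read from I: others=['C2=E'] -> C1=S, others downsized to S] -> [I,S,S] [MISS #2: read from I]
Op 3: C2 write [C2 write: invalidate ['C1=S'] -> C2=M] -> [I,I,M] [MISS #3: write from S]
Op 4: C0 read [C0 read from I: others=['C2=M'] -> C0=S, others downsized to S] -> [S,I,S] [MISS #4: read from I]
Op 5: C2 write [C2 write: invalidate ['C0=S'] -> C2=M] -> [I,I,M] [MISS #5: write from S]
Op 6: C0 write [C0 write: invalidate ['C2=M'] -> C0=M] -> [M,I,I] [MISS #6: write from I]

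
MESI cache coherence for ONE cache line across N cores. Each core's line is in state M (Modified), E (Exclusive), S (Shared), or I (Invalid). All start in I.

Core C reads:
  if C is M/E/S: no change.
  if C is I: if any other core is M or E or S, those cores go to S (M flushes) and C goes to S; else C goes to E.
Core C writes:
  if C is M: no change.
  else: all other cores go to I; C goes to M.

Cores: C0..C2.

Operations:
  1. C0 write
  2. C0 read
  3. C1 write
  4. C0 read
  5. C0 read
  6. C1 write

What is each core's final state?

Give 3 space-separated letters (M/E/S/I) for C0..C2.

Answer: I M I

Derivation:
Op 1: C0 write [C0 write: invalidate none -> C0=M] -> [M,I,I]
Op 2: C0 read [C0 read: already in M, no change] -> [M,I,I]
Op 3: C1 write [C1 write: invalidate ['C0=M'] -> C1=M] -> [I,M,I]
Op 4: C0 read [C0 read from I: others=['C1=M'] -> C0=S, others downsized to S] -> [S,S,I]
Op 5: C0 read [C0 read: already in S, no change] -> [S,S,I]
Op 6: C1 write [C1 write: invalidate ['C0=S'] -> C1=M] -> [I,M,I]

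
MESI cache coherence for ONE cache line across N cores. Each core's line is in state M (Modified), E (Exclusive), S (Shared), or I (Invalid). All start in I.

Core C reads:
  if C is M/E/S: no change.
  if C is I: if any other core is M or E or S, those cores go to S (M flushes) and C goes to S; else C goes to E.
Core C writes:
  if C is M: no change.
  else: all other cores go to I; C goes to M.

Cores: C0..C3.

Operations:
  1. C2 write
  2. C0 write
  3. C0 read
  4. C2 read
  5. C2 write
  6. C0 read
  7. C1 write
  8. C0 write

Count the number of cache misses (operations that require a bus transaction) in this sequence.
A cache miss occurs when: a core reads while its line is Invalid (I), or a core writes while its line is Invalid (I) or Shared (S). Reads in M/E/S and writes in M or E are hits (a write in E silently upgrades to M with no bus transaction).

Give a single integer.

Answer: 7

Derivation:
Op 1: C2 write [C2 write: invalidate none -> C2=M] -> [I,I,M,I] [MISS #1: write from I]
Op 2: C0 write [C0 write: invalidate ['C2=M'] -> C0=M] -> [M,I,I,I] [MISS #2: write from I]
Op 3: C0 read [C0 read: already in M, no change] -> [M,I,I,I] [hit: read from M]
Op 4: C2 read [C2 read from I: others=['C0=M'] -> C2=S, others downsized to S] -> [S,I,S,I] [MISS #3: read from I]
Op 5: C2 write [C2 write: invalidate ['C0=S'] -> C2=M] -> [I,I,M,I] [MISS #4: write from S]
Op 6: C0 read [C0 read from I: others=['C2=M'] -> C0=S, others downsized to S] -> [S,I,S,I] [MISS #5: read from I]
Op 7: C1 write [C1 write: invalidate ['C0=S', 'C2=S'] -> C1=M] -> [I,M,I,I] [MISS #6: write from I]
Op 8: C0 write [C0 write: invalidate ['C1=M'] -> C0=M] -> [M,I,I,I] [MISS #7: write from I]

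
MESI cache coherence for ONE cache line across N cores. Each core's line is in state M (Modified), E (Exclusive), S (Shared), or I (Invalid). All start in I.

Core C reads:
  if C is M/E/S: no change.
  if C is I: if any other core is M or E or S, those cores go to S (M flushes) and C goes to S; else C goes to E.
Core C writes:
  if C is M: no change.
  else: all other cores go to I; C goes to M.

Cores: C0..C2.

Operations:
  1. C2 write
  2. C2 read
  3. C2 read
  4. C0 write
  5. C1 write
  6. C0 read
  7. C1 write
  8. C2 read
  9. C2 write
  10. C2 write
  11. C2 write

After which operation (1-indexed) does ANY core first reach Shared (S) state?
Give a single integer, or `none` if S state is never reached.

Op 1: C2 write [C2 write: invalidate none -> C2=M] -> [I,I,M]
Op 2: C2 read [C2 read: already in M, no change] -> [I,I,M]
Op 3: C2 read [C2 read: already in M, no change] -> [I,I,M]
Op 4: C0 write [C0 write: invalidate ['C2=M'] -> C0=M] -> [M,I,I]
Op 5: C1 write [C1 write: invalidate ['C0=M'] -> C1=M] -> [I,M,I]
Op 6: C0 read [C0 read from I: others=['C1=M'] -> C0=S, others downsized to S] -> [S,S,I]
  -> First S state at op 6; remaining ops need not be traced.

Answer: 6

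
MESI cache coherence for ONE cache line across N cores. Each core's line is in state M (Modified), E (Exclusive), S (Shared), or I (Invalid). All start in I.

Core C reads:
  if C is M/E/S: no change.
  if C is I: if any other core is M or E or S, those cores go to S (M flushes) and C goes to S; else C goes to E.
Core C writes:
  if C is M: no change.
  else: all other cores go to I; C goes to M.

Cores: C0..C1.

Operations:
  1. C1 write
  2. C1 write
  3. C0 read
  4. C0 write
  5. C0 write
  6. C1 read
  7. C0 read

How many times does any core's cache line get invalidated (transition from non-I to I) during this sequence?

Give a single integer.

Op 1: C1 write [C1 write: invalidate none -> C1=M] -> [I,M] (invalidations this op: 0; running total: 0)
Op 2: C1 write [C1 write: already M (modified), no change] -> [I,M] (invalidations this op: 0; running total: 0)
Op 3: C0 read [C0 read from I: others=['C1=M'] -> C0=S, others downsized to S] -> [S,S] (invalidations this op: 0; running total: 0)
Op 4: C0 write [C0 write: invalidate ['C1=S'] -> C0=M] -> [M,I] (invalidations this op: 1; running total: 1)
Op 5: C0 write [C0 write: already M (modified), no change] -> [M,I] (invalidations this op: 0; running total: 1)
Op 6: C1 read [C1 read from I: others=['C0=M'] -> C1=S, others downsized to S] -> [S,S] (invalidations this op: 0; running total: 1)
Op 7: C0 read [C0 read: already in S, no change] -> [S,S] (invalidations this op: 0; running total: 1)

Answer: 1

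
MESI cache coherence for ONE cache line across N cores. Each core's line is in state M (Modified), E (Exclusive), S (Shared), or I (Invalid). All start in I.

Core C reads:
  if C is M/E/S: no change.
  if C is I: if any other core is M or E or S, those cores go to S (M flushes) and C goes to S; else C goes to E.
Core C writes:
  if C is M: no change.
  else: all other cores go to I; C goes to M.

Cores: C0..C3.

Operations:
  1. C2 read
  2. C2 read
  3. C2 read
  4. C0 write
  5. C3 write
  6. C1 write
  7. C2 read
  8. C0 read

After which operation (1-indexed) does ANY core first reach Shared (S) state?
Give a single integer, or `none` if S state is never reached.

Answer: 7

Derivation:
Op 1: C2 read [C2 read from I: no other sharers -> C2=E (exclusive)] -> [I,I,E,I]
Op 2: C2 read [C2 read: already in E, no change] -> [I,I,E,I]
Op 3: C2 read [C2 read: already in E, no change] -> [I,I,E,I]
Op 4: C0 write [C0 write: invalidate ['C2=E'] -> C0=M] -> [M,I,I,I]
Op 5: C3 write [C3 write: invalidate ['C0=M'] -> C3=M] -> [I,I,I,M]
Op 6: C1 write [C1 write: invalidate ['C3=M'] -> C1=M] -> [I,M,I,I]
Op 7: C2 read [C2 read from I: others=['C1=M'] -> C2=S, others downsized to S] -> [I,S,S,I]
  -> First S state at op 7; remaining ops need not be traced.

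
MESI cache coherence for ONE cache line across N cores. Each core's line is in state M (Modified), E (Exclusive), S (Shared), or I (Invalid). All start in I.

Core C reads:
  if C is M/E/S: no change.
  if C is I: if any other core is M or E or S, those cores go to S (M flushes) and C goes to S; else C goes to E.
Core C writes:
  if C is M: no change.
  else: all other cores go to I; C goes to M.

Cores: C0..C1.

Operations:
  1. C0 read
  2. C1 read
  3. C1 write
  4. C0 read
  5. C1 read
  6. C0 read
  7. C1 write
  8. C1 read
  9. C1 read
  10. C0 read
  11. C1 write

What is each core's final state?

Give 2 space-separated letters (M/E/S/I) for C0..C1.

Op 1: C0 read [C0 read from I: no other sharers -> C0=E (exclusive)] -> [E,I]
Op 2: C1 read [C1 read from I: others=['C0=E'] -> C1=S, others downsized to S] -> [S,S]
Op 3: C1 write [C1 write: invalidate ['C0=S'] -> C1=M] -> [I,M]
Op 4: C0 read [C0 read from I: others=['C1=M'] -> C0=S, others downsized to S] -> [S,S]
Op 5: C1 read [C1 read: already in S, no change] -> [S,S]
Op 6: C0 read [C0 read: already in S, no change] -> [S,S]
Op 7: C1 write [C1 write: invalidate ['C0=S'] -> C1=M] -> [I,M]
Op 8: C1 read [C1 read: already in M, no change] -> [I,M]
Op 9: C1 read [C1 read: already in M, no change] -> [I,M]
Op 10: C0 read [C0 read from I: others=['C1=M'] -> C0=S, others downsized to S] -> [S,S]
Op 11: C1 write [C1 write: invalidate ['C0=S'] -> C1=M] -> [I,M]

Answer: I M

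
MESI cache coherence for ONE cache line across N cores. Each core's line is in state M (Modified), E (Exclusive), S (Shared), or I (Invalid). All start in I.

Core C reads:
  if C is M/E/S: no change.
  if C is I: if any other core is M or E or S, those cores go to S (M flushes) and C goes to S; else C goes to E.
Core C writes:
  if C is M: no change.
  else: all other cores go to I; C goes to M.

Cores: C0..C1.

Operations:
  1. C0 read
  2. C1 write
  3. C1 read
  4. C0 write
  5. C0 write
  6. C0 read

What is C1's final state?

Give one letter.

Op 1: C0 read [C0 read from I: no other sharers -> C0=E (exclusive)] -> [E,I]
Op 2: C1 write [C1 write: invalidate ['C0=E'] -> C1=M] -> [I,M]
Op 3: C1 read [C1 read: already in M, no change] -> [I,M]
Op 4: C0 write [C0 write: invalidate ['C1=M'] -> C0=M] -> [M,I]
Op 5: C0 write [C0 write: already M (modified), no change] -> [M,I]
Op 6: C0 read [C0 read: already in M, no change] -> [M,I]

Answer: I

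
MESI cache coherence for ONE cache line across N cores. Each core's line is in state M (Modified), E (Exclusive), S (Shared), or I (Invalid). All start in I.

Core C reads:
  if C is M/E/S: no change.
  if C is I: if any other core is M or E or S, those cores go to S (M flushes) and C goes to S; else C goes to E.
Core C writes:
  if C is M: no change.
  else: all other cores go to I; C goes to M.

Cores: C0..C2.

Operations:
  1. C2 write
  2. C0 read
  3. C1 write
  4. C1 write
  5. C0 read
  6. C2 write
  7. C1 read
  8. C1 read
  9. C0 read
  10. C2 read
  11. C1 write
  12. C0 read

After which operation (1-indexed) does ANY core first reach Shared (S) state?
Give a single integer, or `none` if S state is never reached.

Op 1: C2 write [C2 write: invalidate none -> C2=M] -> [I,I,M]
Op 2: C0 read [C0 read from I: others=['C2=M'] -> C0=S, others downsized to S] -> [S,I,S]
  -> First S state at op 2; remaining ops need not be traced.

Answer: 2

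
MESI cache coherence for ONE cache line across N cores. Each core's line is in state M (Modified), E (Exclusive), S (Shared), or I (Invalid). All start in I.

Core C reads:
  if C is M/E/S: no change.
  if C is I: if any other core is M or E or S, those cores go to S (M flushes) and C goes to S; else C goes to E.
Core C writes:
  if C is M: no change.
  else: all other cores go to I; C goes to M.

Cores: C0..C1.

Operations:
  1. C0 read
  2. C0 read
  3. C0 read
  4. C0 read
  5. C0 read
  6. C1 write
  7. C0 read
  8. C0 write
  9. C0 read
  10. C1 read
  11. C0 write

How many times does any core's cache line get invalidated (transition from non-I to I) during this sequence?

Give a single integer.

Answer: 3

Derivation:
Op 1: C0 read [C0 read from I: no other sharers -> C0=E (exclusive)] -> [E,I] (invalidations this op: 0; running total: 0)
Op 2: C0 read [C0 read: already in E, no change] -> [E,I] (invalidations this op: 0; running total: 0)
Op 3: C0 read [C0 read: already in E, no change] -> [E,I] (invalidations this op: 0; running total: 0)
Op 4: C0 read [C0 read: already in E, no change] -> [E,I] (invalidations this op: 0; running total: 0)
Op 5: C0 read [C0 read: already in E, no change] -> [E,I] (invalidations this op: 0; running total: 0)
Op 6: C1 write [C1 write: invalidate ['C0=E'] -> C1=M] -> [I,M] (invalidations this op: 1; running total: 1)
Op 7: C0 read [C0 read from I: others=['C1=M'] -> C0=S, others downsized to S] -> [S,S] (invalidations this op: 0; running total: 1)
Op 8: C0 write [C0 write: invalidate ['C1=S'] -> C0=M] -> [M,I] (invalidations this op: 1; running total: 2)
Op 9: C0 read [C0 read: already in M, no change] -> [M,I] (invalidations this op: 0; running total: 2)
Op 10: C1 read [C1 read from I: others=['C0=M'] -> C1=S, others downsized to S] -> [S,S] (invalidations this op: 0; running total: 2)
Op 11: C0 write [C0 write: invalidate ['C1=S'] -> C0=M] -> [M,I] (invalidations this op: 1; running total: 3)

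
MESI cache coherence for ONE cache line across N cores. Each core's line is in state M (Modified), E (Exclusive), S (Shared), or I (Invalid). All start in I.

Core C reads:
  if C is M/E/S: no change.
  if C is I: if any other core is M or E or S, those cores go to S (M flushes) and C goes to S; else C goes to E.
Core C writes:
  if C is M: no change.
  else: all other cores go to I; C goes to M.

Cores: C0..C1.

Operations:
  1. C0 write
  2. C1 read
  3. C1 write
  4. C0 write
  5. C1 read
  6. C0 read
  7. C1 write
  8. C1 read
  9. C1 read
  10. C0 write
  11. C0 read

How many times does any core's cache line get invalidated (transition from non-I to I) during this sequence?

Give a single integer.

Answer: 4

Derivation:
Op 1: C0 write [C0 write: invalidate none -> C0=M] -> [M,I] (invalidations this op: 0; running total: 0)
Op 2: C1 read [C1 read from I: others=['C0=M'] -> C1=S, others downsized to S] -> [S,S] (invalidations this op: 0; running total: 0)
Op 3: C1 write [C1 write: invalidate ['C0=S'] -> C1=M] -> [I,M] (invalidations this op: 1; running total: 1)
Op 4: C0 write [C0 write: invalidate ['C1=M'] -> C0=M] -> [M,I] (invalidations this op: 1; running total: 2)
Op 5: C1 read [C1 read from I: others=['C0=M'] -> C1=S, others downsized to S] -> [S,S] (invalidations this op: 0; running total: 2)
Op 6: C0 read [C0 read: already in S, no change] -> [S,S] (invalidations this op: 0; running total: 2)
Op 7: C1 write [C1 write: invalidate ['C0=S'] -> C1=M] -> [I,M] (invalidations this op: 1; running total: 3)
Op 8: C1 read [C1 read: already in M, no change] -> [I,M] (invalidations this op: 0; running total: 3)
Op 9: C1 read [C1 read: already in M, no change] -> [I,M] (invalidations this op: 0; running total: 3)
Op 10: C0 write [C0 write: invalidate ['C1=M'] -> C0=M] -> [M,I] (invalidations this op: 1; running total: 4)
Op 11: C0 read [C0 read: already in M, no change] -> [M,I] (invalidations this op: 0; running total: 4)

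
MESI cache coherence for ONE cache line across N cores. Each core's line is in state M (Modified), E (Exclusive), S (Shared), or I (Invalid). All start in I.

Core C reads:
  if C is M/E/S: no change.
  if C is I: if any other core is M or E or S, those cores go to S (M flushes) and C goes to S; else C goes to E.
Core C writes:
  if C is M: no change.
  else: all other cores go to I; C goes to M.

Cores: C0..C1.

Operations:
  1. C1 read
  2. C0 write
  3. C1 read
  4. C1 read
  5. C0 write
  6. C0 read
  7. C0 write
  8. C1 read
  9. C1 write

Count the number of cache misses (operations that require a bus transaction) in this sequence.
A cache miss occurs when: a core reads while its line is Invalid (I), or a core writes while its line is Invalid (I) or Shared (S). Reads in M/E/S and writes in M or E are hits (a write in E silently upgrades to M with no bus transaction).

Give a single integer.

Answer: 6

Derivation:
Op 1: C1 read [C1 read from I: no other sharers -> C1=E (exclusive)] -> [I,E] [MISS #1: read from I]
Op 2: C0 write [C0 write: invalidate ['C1=E'] -> C0=M] -> [M,I] [MISS #2: write from I]
Op 3: C1 read [C1 read from I: others=['C0=M'] -> C1=S, others downsized to S] -> [S,S] [MISS #3: read from I]
Op 4: C1 read [C1 read: already in S, no change] -> [S,S] [hit: read from S]
Op 5: C0 write [C0 write: invalidate ['C1=S'] -> C0=M] -> [M,I] [MISS #4: write from S]
Op 6: C0 read [C0 read: already in M, no change] -> [M,I] [hit: read from M]
Op 7: C0 write [C0 write: already M (modified), no change] -> [M,I] [hit: write from M]
Op 8: C1 read [C1 read from I: others=['C0=M'] -> C1=S, others downsized to S] -> [S,S] [MISS #5: read from I]
Op 9: C1 write [C1 write: invalidate ['C0=S'] -> C1=M] -> [I,M] [MISS #6: write from S]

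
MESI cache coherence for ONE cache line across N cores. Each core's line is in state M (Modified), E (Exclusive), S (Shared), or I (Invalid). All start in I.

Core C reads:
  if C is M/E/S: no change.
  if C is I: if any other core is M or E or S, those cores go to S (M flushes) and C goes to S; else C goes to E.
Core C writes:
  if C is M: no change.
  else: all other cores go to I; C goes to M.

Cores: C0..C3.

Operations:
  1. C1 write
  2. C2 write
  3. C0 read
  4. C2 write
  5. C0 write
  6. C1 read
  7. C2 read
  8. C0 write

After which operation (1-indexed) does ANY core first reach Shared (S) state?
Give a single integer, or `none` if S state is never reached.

Answer: 3

Derivation:
Op 1: C1 write [C1 write: invalidate none -> C1=M] -> [I,M,I,I]
Op 2: C2 write [C2 write: invalidate ['C1=M'] -> C2=M] -> [I,I,M,I]
Op 3: C0 read [C0 read from I: others=['C2=M'] -> C0=S, others downsized to S] -> [S,I,S,I]
  -> First S state at op 3; remaining ops need not be traced.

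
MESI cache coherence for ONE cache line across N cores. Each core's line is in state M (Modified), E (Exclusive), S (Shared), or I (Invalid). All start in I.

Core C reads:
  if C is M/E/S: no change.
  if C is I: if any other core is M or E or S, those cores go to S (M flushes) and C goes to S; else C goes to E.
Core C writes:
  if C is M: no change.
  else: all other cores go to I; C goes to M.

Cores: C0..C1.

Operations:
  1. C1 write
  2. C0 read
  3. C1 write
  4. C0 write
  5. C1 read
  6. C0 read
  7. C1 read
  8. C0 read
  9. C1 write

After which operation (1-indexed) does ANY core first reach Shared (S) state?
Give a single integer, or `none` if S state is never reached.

Op 1: C1 write [C1 write: invalidate none -> C1=M] -> [I,M]
Op 2: C0 read [C0 read from I: others=['C1=M'] -> C0=S, others downsized to S] -> [S,S]
  -> First S state at op 2; remaining ops need not be traced.

Answer: 2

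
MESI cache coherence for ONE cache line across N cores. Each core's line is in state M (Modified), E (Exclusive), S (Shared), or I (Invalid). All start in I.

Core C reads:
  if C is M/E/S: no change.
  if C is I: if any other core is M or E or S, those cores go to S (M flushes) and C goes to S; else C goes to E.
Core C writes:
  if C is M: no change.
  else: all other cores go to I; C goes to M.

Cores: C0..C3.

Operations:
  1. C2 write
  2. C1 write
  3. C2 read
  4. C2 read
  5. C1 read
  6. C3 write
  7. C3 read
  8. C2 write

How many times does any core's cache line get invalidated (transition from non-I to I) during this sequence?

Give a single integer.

Op 1: C2 write [C2 write: invalidate none -> C2=M] -> [I,I,M,I] (invalidations this op: 0; running total: 0)
Op 2: C1 write [C1 write: invalidate ['C2=M'] -> C1=M] -> [I,M,I,I] (invalidations this op: 1; running total: 1)
Op 3: C2 read [C2 read from I: others=['C1=M'] -> C2=S, others downsized to S] -> [I,S,S,I] (invalidations this op: 0; running total: 1)
Op 4: C2 read [C2 read: already in S, no change] -> [I,S,S,I] (invalidations this op: 0; running total: 1)
Op 5: C1 read [C1 read: already in S, no change] -> [I,S,S,I] (invalidations this op: 0; running total: 1)
Op 6: C3 write [C3 write: invalidate ['C1=S', 'C2=S'] -> C3=M] -> [I,I,I,M] (invalidations this op: 2; running total: 3)
Op 7: C3 read [C3 read: already in M, no change] -> [I,I,I,M] (invalidations this op: 0; running total: 3)
Op 8: C2 write [C2 write: invalidate ['C3=M'] -> C2=M] -> [I,I,M,I] (invalidations this op: 1; running total: 4)

Answer: 4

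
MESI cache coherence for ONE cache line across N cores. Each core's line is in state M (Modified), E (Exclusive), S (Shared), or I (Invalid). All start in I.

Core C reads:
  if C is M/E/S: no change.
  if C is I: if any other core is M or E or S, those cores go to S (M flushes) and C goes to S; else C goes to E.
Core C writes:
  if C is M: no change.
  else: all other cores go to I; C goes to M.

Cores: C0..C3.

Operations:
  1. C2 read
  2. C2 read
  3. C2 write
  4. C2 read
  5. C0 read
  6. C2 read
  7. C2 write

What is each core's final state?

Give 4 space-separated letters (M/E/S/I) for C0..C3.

Answer: I I M I

Derivation:
Op 1: C2 read [C2 read from I: no other sharers -> C2=E (exclusive)] -> [I,I,E,I]
Op 2: C2 read [C2 read: already in E, no change] -> [I,I,E,I]
Op 3: C2 write [C2 write: invalidate none -> C2=M] -> [I,I,M,I]
Op 4: C2 read [C2 read: already in M, no change] -> [I,I,M,I]
Op 5: C0 read [C0 read from I: others=['C2=M'] -> C0=S, others downsized to S] -> [S,I,S,I]
Op 6: C2 read [C2 read: already in S, no change] -> [S,I,S,I]
Op 7: C2 write [C2 write: invalidate ['C0=S'] -> C2=M] -> [I,I,M,I]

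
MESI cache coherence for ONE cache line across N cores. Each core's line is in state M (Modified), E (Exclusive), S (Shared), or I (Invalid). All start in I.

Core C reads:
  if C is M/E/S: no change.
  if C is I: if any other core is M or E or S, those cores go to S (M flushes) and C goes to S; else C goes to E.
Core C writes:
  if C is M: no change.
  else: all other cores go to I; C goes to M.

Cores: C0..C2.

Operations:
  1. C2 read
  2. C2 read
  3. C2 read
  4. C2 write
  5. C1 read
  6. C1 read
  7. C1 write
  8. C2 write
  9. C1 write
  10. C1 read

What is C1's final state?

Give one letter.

Op 1: C2 read [C2 read from I: no other sharers -> C2=E (exclusive)] -> [I,I,E]
Op 2: C2 read [C2 read: already in E, no change] -> [I,I,E]
Op 3: C2 read [C2 read: already in E, no change] -> [I,I,E]
Op 4: C2 write [C2 write: invalidate none -> C2=M] -> [I,I,M]
Op 5: C1 read [C1 read from I: others=['C2=M'] -> C1=S, others downsized to S] -> [I,S,S]
Op 6: C1 read [C1 read: already in S, no change] -> [I,S,S]
Op 7: C1 write [C1 write: invalidate ['C2=S'] -> C1=M] -> [I,M,I]
Op 8: C2 write [C2 write: invalidate ['C1=M'] -> C2=M] -> [I,I,M]
Op 9: C1 write [C1 write: invalidate ['C2=M'] -> C1=M] -> [I,M,I]
Op 10: C1 read [C1 read: already in M, no change] -> [I,M,I]

Answer: M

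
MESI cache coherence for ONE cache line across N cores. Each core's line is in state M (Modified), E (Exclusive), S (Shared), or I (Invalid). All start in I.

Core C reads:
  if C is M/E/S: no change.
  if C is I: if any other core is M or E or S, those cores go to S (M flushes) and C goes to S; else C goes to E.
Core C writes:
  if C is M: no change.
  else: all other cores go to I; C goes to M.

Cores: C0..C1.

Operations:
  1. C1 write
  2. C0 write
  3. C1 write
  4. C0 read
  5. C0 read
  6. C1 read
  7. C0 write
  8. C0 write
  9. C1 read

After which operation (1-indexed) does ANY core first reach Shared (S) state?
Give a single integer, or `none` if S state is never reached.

Op 1: C1 write [C1 write: invalidate none -> C1=M] -> [I,M]
Op 2: C0 write [C0 write: invalidate ['C1=M'] -> C0=M] -> [M,I]
Op 3: C1 write [C1 write: invalidate ['C0=M'] -> C1=M] -> [I,M]
Op 4: C0 read [C0 read from I: others=['C1=M'] -> C0=S, others downsized to S] -> [S,S]
  -> First S state at op 4; remaining ops need not be traced.

Answer: 4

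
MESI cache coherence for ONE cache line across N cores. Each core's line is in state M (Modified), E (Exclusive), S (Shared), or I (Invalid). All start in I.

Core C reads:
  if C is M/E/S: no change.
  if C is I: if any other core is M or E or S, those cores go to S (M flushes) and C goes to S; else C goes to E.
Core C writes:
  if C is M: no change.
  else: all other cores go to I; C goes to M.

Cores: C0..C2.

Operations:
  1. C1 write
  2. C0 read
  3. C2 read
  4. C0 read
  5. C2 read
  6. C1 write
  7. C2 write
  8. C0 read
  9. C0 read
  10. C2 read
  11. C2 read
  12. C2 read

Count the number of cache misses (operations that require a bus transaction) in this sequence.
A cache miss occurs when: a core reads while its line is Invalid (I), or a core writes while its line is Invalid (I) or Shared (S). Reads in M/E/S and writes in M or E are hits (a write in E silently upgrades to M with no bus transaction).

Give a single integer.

Op 1: C1 write [C1 write: invalidate none -> C1=M] -> [I,M,I] [MISS #1: write from I]
Op 2: C0 read [C0 read from I: others=['C1=M'] -> C0=S, others downsized to S] -> [S,S,I] [MISS #2: read from I]
Op 3: C2 read [C2 read from I: others=['C0=S', 'C1=S'] -> C2=S, others downsized to S] -> [S,S,S] [MISS #3: read from I]
Op 4: C0 read [C0 read: already in S, no change] -> [S,S,S] [hit: read from S]
Op 5: C2 read [C2 read: already in S, no change] -> [S,S,S] [hit: read from S]
Op 6: C1 write [C1 write: invalidate ['C0=S', 'C2=S'] -> C1=M] -> [I,M,I] [MISS #4: write from S]
Op 7: C2 write [C2 write: invalidate ['C1=M'] -> C2=M] -> [I,I,M] [MISS #5: write from I]
Op 8: C0 read [C0 read from I: others=['C2=M'] -> C0=S, others downsized to S] -> [S,I,S] [MISS #6: read from I]
Op 9: C0 read [C0 read: already in S, no change] -> [S,I,S] [hit: read from S]
Op 10: C2 read [C2 read: already in S, no change] -> [S,I,S] [hit: read from S]
Op 11: C2 read [C2 read: already in S, no change] -> [S,I,S] [hit: read from S]
Op 12: C2 read [C2 read: already in S, no change] -> [S,I,S] [hit: read from S]

Answer: 6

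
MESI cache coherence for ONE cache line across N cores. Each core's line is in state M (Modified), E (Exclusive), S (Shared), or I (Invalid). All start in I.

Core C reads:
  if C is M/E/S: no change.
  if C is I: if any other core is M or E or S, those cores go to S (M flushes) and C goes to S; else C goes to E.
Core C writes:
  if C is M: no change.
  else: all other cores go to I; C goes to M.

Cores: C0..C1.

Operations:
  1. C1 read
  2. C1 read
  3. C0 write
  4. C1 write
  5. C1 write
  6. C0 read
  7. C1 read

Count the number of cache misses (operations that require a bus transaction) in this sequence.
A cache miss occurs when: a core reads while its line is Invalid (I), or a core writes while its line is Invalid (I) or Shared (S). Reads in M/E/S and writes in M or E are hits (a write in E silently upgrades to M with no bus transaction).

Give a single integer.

Op 1: C1 read [C1 read from I: no other sharers -> C1=E (exclusive)] -> [I,E] [MISS #1: read from I]
Op 2: C1 read [C1 read: already in E, no change] -> [I,E] [hit: read from E]
Op 3: C0 write [C0 write: invalidate ['C1=E'] -> C0=M] -> [M,I] [MISS #2: write from I]
Op 4: C1 write [C1 write: invalidate ['C0=M'] -> C1=M] -> [I,M] [MISS #3: write from I]
Op 5: C1 write [C1 write: already M (modified), no change] -> [I,M] [hit: write from M]
Op 6: C0 read [C0 read from I: others=['C1=M'] -> C0=S, others downsized to S] -> [S,S] [MISS #4: read from I]
Op 7: C1 read [C1 read: already in S, no change] -> [S,S] [hit: read from S]

Answer: 4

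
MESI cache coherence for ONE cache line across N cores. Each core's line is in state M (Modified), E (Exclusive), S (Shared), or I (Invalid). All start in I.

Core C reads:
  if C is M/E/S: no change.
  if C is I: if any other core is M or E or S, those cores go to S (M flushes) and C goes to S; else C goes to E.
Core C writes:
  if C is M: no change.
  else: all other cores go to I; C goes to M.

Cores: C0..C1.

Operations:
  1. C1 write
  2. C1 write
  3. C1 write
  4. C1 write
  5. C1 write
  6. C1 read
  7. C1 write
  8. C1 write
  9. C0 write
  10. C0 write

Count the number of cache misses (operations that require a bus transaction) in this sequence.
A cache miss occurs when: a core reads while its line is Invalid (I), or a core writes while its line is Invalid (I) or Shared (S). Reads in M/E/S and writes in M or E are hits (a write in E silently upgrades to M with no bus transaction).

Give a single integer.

Op 1: C1 write [C1 write: invalidate none -> C1=M] -> [I,M] [MISS #1: write from I]
Op 2: C1 write [C1 write: already M (modified), no change] -> [I,M] [hit: write from M]
Op 3: C1 write [C1 write: already M (modified), no change] -> [I,M] [hit: write from M]
Op 4: C1 write [C1 write: already M (modified), no change] -> [I,M] [hit: write from M]
Op 5: C1 write [C1 write: already M (modified), no change] -> [I,M] [hit: write from M]
Op 6: C1 read [C1 read: already in M, no change] -> [I,M] [hit: read from M]
Op 7: C1 write [C1 write: already M (modified), no change] -> [I,M] [hit: write from M]
Op 8: C1 write [C1 write: already M (modified), no change] -> [I,M] [hit: write from M]
Op 9: C0 write [C0 write: invalidate ['C1=M'] -> C0=M] -> [M,I] [MISS #2: write from I]
Op 10: C0 write [C0 write: already M (modified), no change] -> [M,I] [hit: write from M]

Answer: 2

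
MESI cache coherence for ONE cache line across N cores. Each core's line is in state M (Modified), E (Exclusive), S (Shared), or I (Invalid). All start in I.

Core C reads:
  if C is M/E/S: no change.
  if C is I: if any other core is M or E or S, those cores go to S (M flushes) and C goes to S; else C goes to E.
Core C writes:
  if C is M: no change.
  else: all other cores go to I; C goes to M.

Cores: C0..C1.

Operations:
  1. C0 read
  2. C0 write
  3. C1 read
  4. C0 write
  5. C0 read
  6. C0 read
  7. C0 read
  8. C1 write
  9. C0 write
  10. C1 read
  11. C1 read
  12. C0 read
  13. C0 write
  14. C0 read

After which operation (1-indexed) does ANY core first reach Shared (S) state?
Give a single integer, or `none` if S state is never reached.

Answer: 3

Derivation:
Op 1: C0 read [C0 read from I: no other sharers -> C0=E (exclusive)] -> [E,I]
Op 2: C0 write [C0 write: invalidate none -> C0=M] -> [M,I]
Op 3: C1 read [C1 read from I: others=['C0=M'] -> C1=S, others downsized to S] -> [S,S]
  -> First S state at op 3; remaining ops need not be traced.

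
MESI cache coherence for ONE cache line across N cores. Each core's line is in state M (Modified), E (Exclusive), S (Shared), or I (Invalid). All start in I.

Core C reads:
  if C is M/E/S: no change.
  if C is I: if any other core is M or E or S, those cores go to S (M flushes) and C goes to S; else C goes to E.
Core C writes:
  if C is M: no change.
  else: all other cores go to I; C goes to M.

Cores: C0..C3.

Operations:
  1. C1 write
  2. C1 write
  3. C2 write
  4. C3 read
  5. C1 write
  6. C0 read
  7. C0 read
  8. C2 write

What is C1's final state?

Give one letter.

Answer: I

Derivation:
Op 1: C1 write [C1 write: invalidate none -> C1=M] -> [I,M,I,I]
Op 2: C1 write [C1 write: already M (modified), no change] -> [I,M,I,I]
Op 3: C2 write [C2 write: invalidate ['C1=M'] -> C2=M] -> [I,I,M,I]
Op 4: C3 read [C3 read from I: others=['C2=M'] -> C3=S, others downsized to S] -> [I,I,S,S]
Op 5: C1 write [C1 write: invalidate ['C2=S', 'C3=S'] -> C1=M] -> [I,M,I,I]
Op 6: C0 read [C0 read from I: others=['C1=M'] -> C0=S, others downsized to S] -> [S,S,I,I]
Op 7: C0 read [C0 read: already in S, no change] -> [S,S,I,I]
Op 8: C2 write [C2 write: invalidate ['C0=S', 'C1=S'] -> C2=M] -> [I,I,M,I]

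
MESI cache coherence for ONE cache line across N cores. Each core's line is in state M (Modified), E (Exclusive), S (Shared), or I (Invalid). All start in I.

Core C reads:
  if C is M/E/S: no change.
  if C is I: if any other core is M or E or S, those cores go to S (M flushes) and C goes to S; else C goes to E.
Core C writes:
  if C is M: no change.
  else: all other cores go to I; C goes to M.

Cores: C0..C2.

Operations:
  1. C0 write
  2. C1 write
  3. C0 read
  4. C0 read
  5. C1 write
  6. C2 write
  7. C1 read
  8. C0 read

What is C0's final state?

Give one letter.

Op 1: C0 write [C0 write: invalidate none -> C0=M] -> [M,I,I]
Op 2: C1 write [C1 write: invalidate ['C0=M'] -> C1=M] -> [I,M,I]
Op 3: C0 read [C0 read from I: others=['C1=M'] -> C0=S, others downsized to S] -> [S,S,I]
Op 4: C0 read [C0 read: already in S, no change] -> [S,S,I]
Op 5: C1 write [C1 write: invalidate ['C0=S'] -> C1=M] -> [I,M,I]
Op 6: C2 write [C2 write: invalidate ['C1=M'] -> C2=M] -> [I,I,M]
Op 7: C1 read [C1 read from I: others=['C2=M'] -> C1=S, others downsized to S] -> [I,S,S]
Op 8: C0 read [C0 read from I: others=['C1=S', 'C2=S'] -> C0=S, others downsized to S] -> [S,S,S]

Answer: S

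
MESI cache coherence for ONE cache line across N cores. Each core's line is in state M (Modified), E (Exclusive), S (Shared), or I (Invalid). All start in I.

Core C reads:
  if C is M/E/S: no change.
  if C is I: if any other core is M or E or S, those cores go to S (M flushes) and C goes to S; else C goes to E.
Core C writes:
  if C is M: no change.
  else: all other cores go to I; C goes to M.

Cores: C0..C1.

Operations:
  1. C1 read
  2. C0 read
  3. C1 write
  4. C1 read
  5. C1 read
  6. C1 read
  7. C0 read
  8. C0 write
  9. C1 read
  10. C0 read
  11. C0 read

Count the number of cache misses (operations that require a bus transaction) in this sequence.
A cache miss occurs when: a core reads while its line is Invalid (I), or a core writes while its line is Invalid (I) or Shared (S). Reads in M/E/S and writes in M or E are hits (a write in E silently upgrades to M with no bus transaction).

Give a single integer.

Op 1: C1 read [C1 read from I: no other sharers -> C1=E (exclusive)] -> [I,E] [MISS #1: read from I]
Op 2: C0 read [C0 read from I: others=['C1=E'] -> C0=S, others downsized to S] -> [S,S] [MISS #2: read from I]
Op 3: C1 write [C1 write: invalidate ['C0=S'] -> C1=M] -> [I,M] [MISS #3: write from S]
Op 4: C1 read [C1 read: already in M, no change] -> [I,M] [hit: read from M]
Op 5: C1 read [C1 read: already in M, no change] -> [I,M] [hit: read from M]
Op 6: C1 read [C1 read: already in M, no change] -> [I,M] [hit: read from M]
Op 7: C0 read [C0 read from I: others=['C1=M'] -> C0=S, others downsized to S] -> [S,S] [MISS #4: read from I]
Op 8: C0 write [C0 write: invalidate ['C1=S'] -> C0=M] -> [M,I] [MISS #5: write from S]
Op 9: C1 read [C1 read from I: others=['C0=M'] -> C1=S, others downsized to S] -> [S,S] [MISS #6: read from I]
Op 10: C0 read [C0 read: already in S, no change] -> [S,S] [hit: read from S]
Op 11: C0 read [C0 read: already in S, no change] -> [S,S] [hit: read from S]

Answer: 6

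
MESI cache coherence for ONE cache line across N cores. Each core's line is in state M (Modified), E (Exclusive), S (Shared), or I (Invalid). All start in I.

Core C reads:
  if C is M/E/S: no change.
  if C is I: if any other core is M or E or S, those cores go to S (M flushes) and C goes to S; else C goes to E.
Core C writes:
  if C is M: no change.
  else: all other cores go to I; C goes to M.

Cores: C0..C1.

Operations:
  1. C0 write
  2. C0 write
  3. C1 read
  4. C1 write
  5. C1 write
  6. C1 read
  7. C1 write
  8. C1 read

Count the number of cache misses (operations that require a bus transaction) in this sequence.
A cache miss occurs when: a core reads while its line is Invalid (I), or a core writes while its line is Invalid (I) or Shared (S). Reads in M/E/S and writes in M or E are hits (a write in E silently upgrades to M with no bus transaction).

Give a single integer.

Op 1: C0 write [C0 write: invalidate none -> C0=M] -> [M,I] [MISS #1: write from I]
Op 2: C0 write [C0 write: already M (modified), no change] -> [M,I] [hit: write from M]
Op 3: C1 read [C1 read from I: others=['C0=M'] -> C1=S, others downsized to S] -> [S,S] [MISS #2: read from I]
Op 4: C1 write [C1 write: invalidate ['C0=S'] -> C1=M] -> [I,M] [MISS #3: write from S]
Op 5: C1 write [C1 write: already M (modified), no change] -> [I,M] [hit: write from M]
Op 6: C1 read [C1 read: already in M, no change] -> [I,M] [hit: read from M]
Op 7: C1 write [C1 write: already M (modified), no change] -> [I,M] [hit: write from M]
Op 8: C1 read [C1 read: already in M, no change] -> [I,M] [hit: read from M]

Answer: 3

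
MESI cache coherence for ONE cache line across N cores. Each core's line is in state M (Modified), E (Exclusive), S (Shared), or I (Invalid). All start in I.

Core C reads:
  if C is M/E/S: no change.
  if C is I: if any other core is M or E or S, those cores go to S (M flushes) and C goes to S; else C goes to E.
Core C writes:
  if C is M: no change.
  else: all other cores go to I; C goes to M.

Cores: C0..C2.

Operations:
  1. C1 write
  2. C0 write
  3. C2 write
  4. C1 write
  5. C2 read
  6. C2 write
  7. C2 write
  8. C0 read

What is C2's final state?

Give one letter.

Answer: S

Derivation:
Op 1: C1 write [C1 write: invalidate none -> C1=M] -> [I,M,I]
Op 2: C0 write [C0 write: invalidate ['C1=M'] -> C0=M] -> [M,I,I]
Op 3: C2 write [C2 write: invalidate ['C0=M'] -> C2=M] -> [I,I,M]
Op 4: C1 write [C1 write: invalidate ['C2=M'] -> C1=M] -> [I,M,I]
Op 5: C2 read [C2 read from I: others=['C1=M'] -> C2=S, others downsized to S] -> [I,S,S]
Op 6: C2 write [C2 write: invalidate ['C1=S'] -> C2=M] -> [I,I,M]
Op 7: C2 write [C2 write: already M (modified), no change] -> [I,I,M]
Op 8: C0 read [C0 read from I: others=['C2=M'] -> C0=S, others downsized to S] -> [S,I,S]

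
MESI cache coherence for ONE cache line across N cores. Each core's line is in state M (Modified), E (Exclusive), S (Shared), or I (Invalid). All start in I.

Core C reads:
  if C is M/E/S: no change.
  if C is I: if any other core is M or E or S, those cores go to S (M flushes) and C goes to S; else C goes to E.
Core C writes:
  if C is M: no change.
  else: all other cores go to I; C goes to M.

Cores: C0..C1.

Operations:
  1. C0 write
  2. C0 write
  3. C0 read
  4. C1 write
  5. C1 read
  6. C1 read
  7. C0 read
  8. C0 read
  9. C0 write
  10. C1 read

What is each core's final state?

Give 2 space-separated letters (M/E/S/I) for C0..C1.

Op 1: C0 write [C0 write: invalidate none -> C0=M] -> [M,I]
Op 2: C0 write [C0 write: already M (modified), no change] -> [M,I]
Op 3: C0 read [C0 read: already in M, no change] -> [M,I]
Op 4: C1 write [C1 write: invalidate ['C0=M'] -> C1=M] -> [I,M]
Op 5: C1 read [C1 read: already in M, no change] -> [I,M]
Op 6: C1 read [C1 read: already in M, no change] -> [I,M]
Op 7: C0 read [C0 read from I: others=['C1=M'] -> C0=S, others downsized to S] -> [S,S]
Op 8: C0 read [C0 read: already in S, no change] -> [S,S]
Op 9: C0 write [C0 write: invalidate ['C1=S'] -> C0=M] -> [M,I]
Op 10: C1 read [C1 read from I: others=['C0=M'] -> C1=S, others downsized to S] -> [S,S]

Answer: S S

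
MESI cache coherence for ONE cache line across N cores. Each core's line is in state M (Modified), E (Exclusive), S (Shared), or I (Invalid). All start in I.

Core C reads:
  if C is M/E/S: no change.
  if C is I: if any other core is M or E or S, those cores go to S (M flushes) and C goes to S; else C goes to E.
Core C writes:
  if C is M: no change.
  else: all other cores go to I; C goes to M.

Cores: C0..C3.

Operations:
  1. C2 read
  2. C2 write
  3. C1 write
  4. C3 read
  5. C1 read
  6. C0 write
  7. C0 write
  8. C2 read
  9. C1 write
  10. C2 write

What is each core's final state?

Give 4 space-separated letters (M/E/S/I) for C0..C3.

Op 1: C2 read [C2 read from I: no other sharers -> C2=E (exclusive)] -> [I,I,E,I]
Op 2: C2 write [C2 write: invalidate none -> C2=M] -> [I,I,M,I]
Op 3: C1 write [C1 write: invalidate ['C2=M'] -> C1=M] -> [I,M,I,I]
Op 4: C3 read [C3 read from I: others=['C1=M'] -> C3=S, others downsized to S] -> [I,S,I,S]
Op 5: C1 read [C1 read: already in S, no change] -> [I,S,I,S]
Op 6: C0 write [C0 write: invalidate ['C1=S', 'C3=S'] -> C0=M] -> [M,I,I,I]
Op 7: C0 write [C0 write: already M (modified), no change] -> [M,I,I,I]
Op 8: C2 read [C2 read from I: others=['C0=M'] -> C2=S, others downsized to S] -> [S,I,S,I]
Op 9: C1 write [C1 write: invalidate ['C0=S', 'C2=S'] -> C1=M] -> [I,M,I,I]
Op 10: C2 write [C2 write: invalidate ['C1=M'] -> C2=M] -> [I,I,M,I]

Answer: I I M I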